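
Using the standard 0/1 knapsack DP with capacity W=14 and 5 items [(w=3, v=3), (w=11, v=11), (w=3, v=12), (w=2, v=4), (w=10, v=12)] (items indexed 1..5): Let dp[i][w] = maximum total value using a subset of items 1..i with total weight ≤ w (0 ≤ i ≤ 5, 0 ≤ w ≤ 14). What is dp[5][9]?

19

i\w   0   1   2   3   4   5   6   7   8   9  10  11  12  13  14
  0   0   0   0   0   0   0   0   0   0   0   0   0   0   0   0
  1   0   0   0   3   3   3   3   3   3   3   3   3   3   3   3
  2   0   0   0   3   3   3   3   3   3   3   3  11  11  11  14
  3   0   0   0  12  12  12  15  15  15  15  15  15  15  15  23
  4   0   0   4  12  12  16  16  16  19  19  19  19  19  19  23
  5   0   0   4  12  12  16  16  16  19  19  19  19  19  24  24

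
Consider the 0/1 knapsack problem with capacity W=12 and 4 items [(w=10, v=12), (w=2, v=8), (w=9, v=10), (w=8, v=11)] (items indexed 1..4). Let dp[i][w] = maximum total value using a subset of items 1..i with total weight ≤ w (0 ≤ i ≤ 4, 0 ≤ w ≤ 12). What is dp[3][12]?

i\w   0   1   2   3   4   5   6   7   8   9  10  11  12
  0   0   0   0   0   0   0   0   0   0   0   0   0   0
  1   0   0   0   0   0   0   0   0   0   0  12  12  12
  2   0   0   8   8   8   8   8   8   8   8  12  12  20
  3   0   0   8   8   8   8   8   8   8  10  12  18  20
  4   0   0   8   8   8   8   8   8  11  11  19  19  20

20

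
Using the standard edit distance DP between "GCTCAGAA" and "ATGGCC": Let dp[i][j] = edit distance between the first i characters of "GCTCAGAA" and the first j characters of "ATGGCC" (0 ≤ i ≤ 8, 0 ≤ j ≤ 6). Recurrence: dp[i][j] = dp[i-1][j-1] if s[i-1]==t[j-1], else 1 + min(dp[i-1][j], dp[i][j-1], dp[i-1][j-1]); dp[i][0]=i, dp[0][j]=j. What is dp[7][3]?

   ''  A  T  G  G  C  C
''  0  1  2  3  4  5  6
 G  1  1  2  2  3  4  5
 C  2  2  2  3  3  3  4
 T  3  3  2  3  4  4  4
 C  4  4  3  3  4  4  4
 A  5  4  4  4  4  5  5
 G  6  5  5  4  4  5  6
 A  7  6  6  5  5  5  6
 A  8  7  7  6  6  6  6

5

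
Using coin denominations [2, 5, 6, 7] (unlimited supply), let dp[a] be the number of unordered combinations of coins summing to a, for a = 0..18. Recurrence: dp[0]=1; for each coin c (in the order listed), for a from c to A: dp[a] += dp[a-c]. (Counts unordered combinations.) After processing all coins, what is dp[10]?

3

after  coin     0     1     2     3     4     5     6     7     8     9    10    11    12    13    14    15    16    17    18
          2     1     0     1     0     1     0     1     0     1     0     1     0     1     0     1     0     1     0     1
          5     1     0     1     0     1     1     1     1     1     1     2     1     2     1     2     2     2     2     2
          6     1     0     1     0     1     1     2     1     2     1     3     2     4     2     4     3     5     4     6
          7     1     0     1     0     1     1     2     2     2     2     3     3     5     4     6     5     7     7     9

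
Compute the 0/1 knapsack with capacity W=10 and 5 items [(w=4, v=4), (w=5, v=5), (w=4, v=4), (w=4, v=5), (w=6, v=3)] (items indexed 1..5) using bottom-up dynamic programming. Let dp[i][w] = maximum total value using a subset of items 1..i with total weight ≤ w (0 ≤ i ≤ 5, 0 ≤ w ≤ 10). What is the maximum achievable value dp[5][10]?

10

i\w   0   1   2   3   4   5   6   7   8   9  10
  0   0   0   0   0   0   0   0   0   0   0   0
  1   0   0   0   0   4   4   4   4   4   4   4
  2   0   0   0   0   4   5   5   5   5   9   9
  3   0   0   0   0   4   5   5   5   8   9   9
  4   0   0   0   0   5   5   5   5   9  10  10
  5   0   0   0   0   5   5   5   5   9  10  10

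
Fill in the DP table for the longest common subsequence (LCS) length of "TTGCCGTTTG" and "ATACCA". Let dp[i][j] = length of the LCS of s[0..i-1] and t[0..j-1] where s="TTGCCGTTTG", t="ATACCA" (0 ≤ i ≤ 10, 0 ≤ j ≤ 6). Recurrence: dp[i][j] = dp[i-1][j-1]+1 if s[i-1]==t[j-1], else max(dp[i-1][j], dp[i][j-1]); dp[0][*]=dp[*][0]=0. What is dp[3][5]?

1

   ''  A  T  A  C  C  A
''  0  0  0  0  0  0  0
 T  0  0  1  1  1  1  1
 T  0  0  1  1  1  1  1
 G  0  0  1  1  1  1  1
 C  0  0  1  1  2  2  2
 C  0  0  1  1  2  3  3
 G  0  0  1  1  2  3  3
 T  0  0  1  1  2  3  3
 T  0  0  1  1  2  3  3
 T  0  0  1  1  2  3  3
 G  0  0  1  1  2  3  3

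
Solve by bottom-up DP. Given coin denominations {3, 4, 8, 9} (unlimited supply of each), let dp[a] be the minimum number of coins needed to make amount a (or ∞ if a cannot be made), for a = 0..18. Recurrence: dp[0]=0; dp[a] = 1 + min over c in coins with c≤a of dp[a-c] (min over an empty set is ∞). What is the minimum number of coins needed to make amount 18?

 a  0  1  2  3  4  5  6  7  8  9 10 11 12 13 14 15 16 17 18
dp  0  -  -  1  1  -  2  2  1  1  3  2  2  2  3  3  2  2  2
(- denotes ∞ / unreachable)

2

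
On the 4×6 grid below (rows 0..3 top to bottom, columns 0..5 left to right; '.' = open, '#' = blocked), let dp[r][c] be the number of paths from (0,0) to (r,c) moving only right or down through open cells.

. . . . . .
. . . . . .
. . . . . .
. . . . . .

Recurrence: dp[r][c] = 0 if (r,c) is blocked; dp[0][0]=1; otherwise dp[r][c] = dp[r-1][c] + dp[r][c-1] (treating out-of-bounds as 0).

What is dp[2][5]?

r\c   0   1   2   3   4   5
  0   1   1   1   1   1   1
  1   1   2   3   4   5   6
  2   1   3   6  10  15  21
  3   1   4  10  20  35  56

21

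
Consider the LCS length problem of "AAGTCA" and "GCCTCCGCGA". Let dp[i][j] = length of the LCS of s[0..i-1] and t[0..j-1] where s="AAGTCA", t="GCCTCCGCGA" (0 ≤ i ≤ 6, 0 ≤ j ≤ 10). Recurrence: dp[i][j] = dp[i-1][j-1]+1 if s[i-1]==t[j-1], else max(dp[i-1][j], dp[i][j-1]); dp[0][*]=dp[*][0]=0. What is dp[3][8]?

1

   ''  G  C  C  T  C  C  G  C  G  A
''  0  0  0  0  0  0  0  0  0  0  0
 A  0  0  0  0  0  0  0  0  0  0  1
 A  0  0  0  0  0  0  0  0  0  0  1
 G  0  1  1  1  1  1  1  1  1  1  1
 T  0  1  1  1  2  2  2  2  2  2  2
 C  0  1  2  2  2  3  3  3  3  3  3
 A  0  1  2  2  2  3  3  3  3  3  4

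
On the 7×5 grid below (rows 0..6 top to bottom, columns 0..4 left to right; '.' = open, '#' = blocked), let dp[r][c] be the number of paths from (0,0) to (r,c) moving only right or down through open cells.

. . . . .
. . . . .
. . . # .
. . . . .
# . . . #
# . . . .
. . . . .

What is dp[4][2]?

14

r\c   0   1   2   3   4
  0   1   1   1   1   1
  1   1   2   3   4   5
  2   1   3   6   0   5
  3   1   4  10  10  15
  4   0   4  14  24   0
  5   0   4  18  42  42
  6   0   4  22  64 106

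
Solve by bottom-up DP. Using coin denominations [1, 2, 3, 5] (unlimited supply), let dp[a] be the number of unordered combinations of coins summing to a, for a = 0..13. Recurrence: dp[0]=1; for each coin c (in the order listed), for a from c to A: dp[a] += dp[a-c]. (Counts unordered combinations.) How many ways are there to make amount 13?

34

after  coin     0     1     2     3     4     5     6     7     8     9    10    11    12    13
          1     1     1     1     1     1     1     1     1     1     1     1     1     1     1
          2     1     1     2     2     3     3     4     4     5     5     6     6     7     7
          3     1     1     2     3     4     5     7     8    10    12    14    16    19    21
          5     1     1     2     3     4     6     8    10    13    16    20    24    29    34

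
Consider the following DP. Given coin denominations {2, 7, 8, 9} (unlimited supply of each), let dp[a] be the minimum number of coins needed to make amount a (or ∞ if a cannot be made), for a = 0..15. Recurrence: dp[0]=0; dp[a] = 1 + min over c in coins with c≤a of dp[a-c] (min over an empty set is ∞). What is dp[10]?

 a  0  1  2  3  4  5  6  7  8  9 10 11 12 13 14 15
dp  0  -  1  -  2  -  3  1  1  1  2  2  3  3  2  2
(- denotes ∞ / unreachable)

2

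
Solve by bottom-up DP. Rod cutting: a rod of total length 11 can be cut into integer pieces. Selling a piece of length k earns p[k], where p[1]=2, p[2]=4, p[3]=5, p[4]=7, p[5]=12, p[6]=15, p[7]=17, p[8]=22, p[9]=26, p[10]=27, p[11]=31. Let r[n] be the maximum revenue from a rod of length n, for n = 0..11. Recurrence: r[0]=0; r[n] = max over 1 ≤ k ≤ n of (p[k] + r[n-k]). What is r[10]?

28

   n    0    1    2    3    4    5    6    7    8    9   10   11
r[n]    0    2    4    6    8   12   15   17   22   26   28   31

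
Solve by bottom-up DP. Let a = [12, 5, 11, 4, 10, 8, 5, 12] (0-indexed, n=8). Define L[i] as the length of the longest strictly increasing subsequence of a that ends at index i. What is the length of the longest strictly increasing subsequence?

   i    0    1    2    3    4    5    6    7
a[i]   12    5   11    4   10    8    5   12
L[i]    1    1    2    1    2    2    2    3

3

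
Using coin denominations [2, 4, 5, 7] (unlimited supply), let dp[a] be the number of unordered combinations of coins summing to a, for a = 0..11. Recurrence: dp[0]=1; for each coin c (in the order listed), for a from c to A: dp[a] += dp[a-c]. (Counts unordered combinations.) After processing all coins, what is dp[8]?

3

after  coin     0     1     2     3     4     5     6     7     8     9    10    11
          2     1     0     1     0     1     0     1     0     1     0     1     0
          4     1     0     1     0     2     0     2     0     3     0     3     0
          5     1     0     1     0     2     1     2     1     3     2     4     2
          7     1     0     1     0     2     1     2     2     3     3     4     4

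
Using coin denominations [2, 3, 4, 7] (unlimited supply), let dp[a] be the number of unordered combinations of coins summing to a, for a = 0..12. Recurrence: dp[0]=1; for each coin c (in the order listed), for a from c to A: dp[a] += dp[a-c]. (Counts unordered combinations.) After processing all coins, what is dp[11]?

after  coin     0     1     2     3     4     5     6     7     8     9    10    11    12
          2     1     0     1     0     1     0     1     0     1     0     1     0     1
          3     1     0     1     1     1     1     2     1     2     2     2     2     3
          4     1     0     1     1     2     1     3     2     4     3     5     4     7
          7     1     0     1     1     2     1     3     3     4     4     6     6     8

6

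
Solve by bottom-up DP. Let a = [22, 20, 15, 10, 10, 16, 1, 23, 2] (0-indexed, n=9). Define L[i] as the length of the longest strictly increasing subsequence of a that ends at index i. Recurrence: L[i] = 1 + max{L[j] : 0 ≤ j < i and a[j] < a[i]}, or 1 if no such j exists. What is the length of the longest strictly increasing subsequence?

3

   i    0    1    2    3    4    5    6    7    8
a[i]   22   20   15   10   10   16    1   23    2
L[i]    1    1    1    1    1    2    1    3    2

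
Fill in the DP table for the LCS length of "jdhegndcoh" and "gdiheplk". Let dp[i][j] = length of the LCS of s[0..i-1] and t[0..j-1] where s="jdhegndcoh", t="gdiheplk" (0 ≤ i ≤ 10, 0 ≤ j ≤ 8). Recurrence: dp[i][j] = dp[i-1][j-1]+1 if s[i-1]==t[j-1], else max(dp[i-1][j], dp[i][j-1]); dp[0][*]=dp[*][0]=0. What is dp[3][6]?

   ''  g  d  i  h  e  p  l  k
''  0  0  0  0  0  0  0  0  0
 j  0  0  0  0  0  0  0  0  0
 d  0  0  1  1  1  1  1  1  1
 h  0  0  1  1  2  2  2  2  2
 e  0  0  1  1  2  3  3  3  3
 g  0  1  1  1  2  3  3  3  3
 n  0  1  1  1  2  3  3  3  3
 d  0  1  2  2  2  3  3  3  3
 c  0  1  2  2  2  3  3  3  3
 o  0  1  2  2  2  3  3  3  3
 h  0  1  2  2  3  3  3  3  3

2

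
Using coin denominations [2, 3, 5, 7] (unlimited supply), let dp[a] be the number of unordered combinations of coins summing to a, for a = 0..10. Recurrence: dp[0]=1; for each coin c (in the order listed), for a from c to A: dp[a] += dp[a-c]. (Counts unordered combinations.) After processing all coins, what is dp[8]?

3

after  coin     0     1     2     3     4     5     6     7     8     9    10
          2     1     0     1     0     1     0     1     0     1     0     1
          3     1     0     1     1     1     1     2     1     2     2     2
          5     1     0     1     1     1     2     2     2     3     3     4
          7     1     0     1     1     1     2     2     3     3     4     5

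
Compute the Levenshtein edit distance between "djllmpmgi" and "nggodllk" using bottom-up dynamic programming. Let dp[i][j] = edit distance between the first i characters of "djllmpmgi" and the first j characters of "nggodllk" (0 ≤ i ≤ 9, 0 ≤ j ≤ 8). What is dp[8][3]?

   ''  n  g  g  o  d  l  l  k
''  0  1  2  3  4  5  6  7  8
 d  1  1  2  3  4  4  5  6  7
 j  2  2  2  3  4  5  5  6  7
 l  3  3  3  3  4  5  5  5  6
 l  4  4  4  4  4  5  5  5  6
 m  5  5  5  5  5  5  6  6  6
 p  6  6  6  6  6  6  6  7  7
 m  7  7  7  7  7  7  7  7  8
 g  8  8  7  7  8  8  8  8  8
 i  9  9  8  8  8  9  9  9  9

7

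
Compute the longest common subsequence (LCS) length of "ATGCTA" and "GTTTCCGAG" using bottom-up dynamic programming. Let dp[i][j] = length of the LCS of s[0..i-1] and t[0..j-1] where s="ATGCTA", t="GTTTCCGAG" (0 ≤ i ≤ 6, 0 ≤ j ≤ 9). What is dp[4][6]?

   ''  G  T  T  T  C  C  G  A  G
''  0  0  0  0  0  0  0  0  0  0
 A  0  0  0  0  0  0  0  0  1  1
 T  0  0  1  1  1  1  1  1  1  1
 G  0  1  1  1  1  1  1  2  2  2
 C  0  1  1  1  1  2  2  2  2  2
 T  0  1  2  2  2  2  2  2  2  2
 A  0  1  2  2  2  2  2  2  3  3

2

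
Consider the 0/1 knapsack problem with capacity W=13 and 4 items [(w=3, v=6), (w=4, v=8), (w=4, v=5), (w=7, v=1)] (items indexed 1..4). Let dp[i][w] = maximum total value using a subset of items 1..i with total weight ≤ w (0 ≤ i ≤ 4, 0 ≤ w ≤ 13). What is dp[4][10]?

i\w   0   1   2   3   4   5   6   7   8   9  10  11  12  13
  0   0   0   0   0   0   0   0   0   0   0   0   0   0   0
  1   0   0   0   6   6   6   6   6   6   6   6   6   6   6
  2   0   0   0   6   8   8   8  14  14  14  14  14  14  14
  3   0   0   0   6   8   8   8  14  14  14  14  19  19  19
  4   0   0   0   6   8   8   8  14  14  14  14  19  19  19

14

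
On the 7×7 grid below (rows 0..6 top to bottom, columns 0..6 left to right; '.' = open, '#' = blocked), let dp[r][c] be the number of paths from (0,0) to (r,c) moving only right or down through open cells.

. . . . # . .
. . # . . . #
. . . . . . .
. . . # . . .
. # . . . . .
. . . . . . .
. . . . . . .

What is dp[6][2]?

10

r\c   0   1   2   3   4   5   6
  0   1   1   1   1   0   0   0
  1   1   2   0   1   1   1   0
  2   1   3   3   4   5   6   6
  3   1   4   7   0   5  11  17
  4   1   0   7   7  12  23  40
  5   1   1   8  15  27  50  90
  6   1   2  10  25  52 102 192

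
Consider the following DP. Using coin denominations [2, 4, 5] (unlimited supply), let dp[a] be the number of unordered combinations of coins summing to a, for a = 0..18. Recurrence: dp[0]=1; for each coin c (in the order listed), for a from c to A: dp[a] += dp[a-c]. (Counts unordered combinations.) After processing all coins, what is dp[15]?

after  coin     0     1     2     3     4     5     6     7     8     9    10    11    12    13    14    15    16    17    18
          2     1     0     1     0     1     0     1     0     1     0     1     0     1     0     1     0     1     0     1
          4     1     0     1     0     2     0     2     0     3     0     3     0     4     0     4     0     5     0     5
          5     1     0     1     0     2     1     2     1     3     2     4     2     5     3     6     4     7     5     8

4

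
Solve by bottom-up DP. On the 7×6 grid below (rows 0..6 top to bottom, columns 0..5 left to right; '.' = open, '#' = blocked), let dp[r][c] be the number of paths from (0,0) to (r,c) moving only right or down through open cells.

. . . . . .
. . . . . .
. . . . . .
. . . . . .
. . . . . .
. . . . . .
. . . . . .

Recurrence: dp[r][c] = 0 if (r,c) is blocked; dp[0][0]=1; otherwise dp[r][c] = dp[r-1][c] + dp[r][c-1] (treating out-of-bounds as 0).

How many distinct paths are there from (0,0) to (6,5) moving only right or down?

r\c   0   1   2   3   4   5
  0   1   1   1   1   1   1
  1   1   2   3   4   5   6
  2   1   3   6  10  15  21
  3   1   4  10  20  35  56
  4   1   5  15  35  70 126
  5   1   6  21  56 126 252
  6   1   7  28  84 210 462

462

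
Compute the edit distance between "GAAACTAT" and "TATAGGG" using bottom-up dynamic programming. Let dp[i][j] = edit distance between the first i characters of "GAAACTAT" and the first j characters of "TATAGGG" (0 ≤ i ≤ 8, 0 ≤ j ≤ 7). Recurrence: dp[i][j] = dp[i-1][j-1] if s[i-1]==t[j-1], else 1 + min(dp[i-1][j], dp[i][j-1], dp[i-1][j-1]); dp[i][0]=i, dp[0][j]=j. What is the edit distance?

6

   ''  T  A  T  A  G  G  G
''  0  1  2  3  4  5  6  7
 G  1  1  2  3  4  4  5  6
 A  2  2  1  2  3  4  5  6
 A  3  3  2  2  2  3  4  5
 A  4  4  3  3  2  3  4  5
 C  5  5  4  4  3  3  4  5
 T  6  5  5  4  4  4  4  5
 A  7  6  5  5  4  5  5  5
 T  8  7  6  5  5  5  6  6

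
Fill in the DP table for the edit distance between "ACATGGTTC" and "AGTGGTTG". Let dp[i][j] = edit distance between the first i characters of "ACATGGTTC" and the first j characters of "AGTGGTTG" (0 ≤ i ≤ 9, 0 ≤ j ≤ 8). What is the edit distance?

3

   ''  A  G  T  G  G  T  T  G
''  0  1  2  3  4  5  6  7  8
 A  1  0  1  2  3  4  5  6  7
 C  2  1  1  2  3  4  5  6  7
 A  3  2  2  2  3  4  5  6  7
 T  4  3  3  2  3  4  4  5  6
 G  5  4  3  3  2  3  4  5  5
 G  6  5  4  4  3  2  3  4  5
 T  7  6  5  4  4  3  2  3  4
 T  8  7  6  5  5  4  3  2  3
 C  9  8  7  6  6  5  4  3  3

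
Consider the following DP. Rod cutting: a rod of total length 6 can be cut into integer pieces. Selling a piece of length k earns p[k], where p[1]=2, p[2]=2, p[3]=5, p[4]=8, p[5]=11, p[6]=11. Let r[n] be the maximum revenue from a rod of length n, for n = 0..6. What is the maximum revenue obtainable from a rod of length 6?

   n    0    1    2    3    4    5    6
r[n]    0    2    4    6    8   11   13

13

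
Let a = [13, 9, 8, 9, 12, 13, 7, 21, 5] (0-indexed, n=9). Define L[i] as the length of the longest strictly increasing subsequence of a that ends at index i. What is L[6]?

   i    0    1    2    3    4    5    6    7    8
a[i]   13    9    8    9   12   13    7   21    5
L[i]    1    1    1    2    3    4    1    5    1

1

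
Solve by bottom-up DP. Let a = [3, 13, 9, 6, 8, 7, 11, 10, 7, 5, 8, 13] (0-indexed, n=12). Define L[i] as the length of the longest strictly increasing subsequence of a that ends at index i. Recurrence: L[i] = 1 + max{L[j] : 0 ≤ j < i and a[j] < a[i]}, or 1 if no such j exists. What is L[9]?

2

   i    0    1    2    3    4    5    6    7    8    9   10   11
a[i]    3   13    9    6    8    7   11   10    7    5    8   13
L[i]    1    2    2    2    3    3    4    4    3    2    4    5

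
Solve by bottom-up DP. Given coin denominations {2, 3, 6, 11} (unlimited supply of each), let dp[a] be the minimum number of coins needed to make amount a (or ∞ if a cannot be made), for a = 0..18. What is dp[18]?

3

 a  0  1  2  3  4  5  6  7  8  9 10 11 12 13 14 15 16 17 18
dp  0  -  1  1  2  2  1  3  2  2  3  1  2  2  2  3  3  2  3
(- denotes ∞ / unreachable)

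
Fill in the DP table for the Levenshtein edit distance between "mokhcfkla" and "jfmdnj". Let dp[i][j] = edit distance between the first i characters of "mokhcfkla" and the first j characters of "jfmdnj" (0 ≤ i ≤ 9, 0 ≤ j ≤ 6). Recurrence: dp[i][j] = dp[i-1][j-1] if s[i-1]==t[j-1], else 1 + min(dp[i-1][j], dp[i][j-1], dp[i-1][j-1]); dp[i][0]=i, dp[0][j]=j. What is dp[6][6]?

6

   ''  j  f  m  d  n  j
''  0  1  2  3  4  5  6
 m  1  1  2  2  3  4  5
 o  2  2  2  3  3  4  5
 k  3  3  3  3  4  4  5
 h  4  4  4  4  4  5  5
 c  5  5  5  5  5  5  6
 f  6  6  5  6  6  6  6
 k  7  7  6  6  7  7  7
 l  8  8  7  7  7  8  8
 a  9  9  8  8  8  8  9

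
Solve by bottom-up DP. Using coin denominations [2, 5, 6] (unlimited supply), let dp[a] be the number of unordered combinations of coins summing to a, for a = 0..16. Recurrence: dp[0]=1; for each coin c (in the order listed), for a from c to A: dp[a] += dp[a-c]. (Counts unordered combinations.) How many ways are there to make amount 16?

after  coin     0     1     2     3     4     5     6     7     8     9    10    11    12    13    14    15    16
          2     1     0     1     0     1     0     1     0     1     0     1     0     1     0     1     0     1
          5     1     0     1     0     1     1     1     1     1     1     2     1     2     1     2     2     2
          6     1     0     1     0     1     1     2     1     2     1     3     2     4     2     4     3     5

5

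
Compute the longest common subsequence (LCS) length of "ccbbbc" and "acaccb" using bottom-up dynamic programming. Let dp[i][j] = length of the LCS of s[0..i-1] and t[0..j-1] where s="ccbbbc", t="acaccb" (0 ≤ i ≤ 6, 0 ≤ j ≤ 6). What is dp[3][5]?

   ''  a  c  a  c  c  b
''  0  0  0  0  0  0  0
 c  0  0  1  1  1  1  1
 c  0  0  1  1  2  2  2
 b  0  0  1  1  2  2  3
 b  0  0  1  1  2  2  3
 b  0  0  1  1  2  2  3
 c  0  0  1  1  2  3  3

2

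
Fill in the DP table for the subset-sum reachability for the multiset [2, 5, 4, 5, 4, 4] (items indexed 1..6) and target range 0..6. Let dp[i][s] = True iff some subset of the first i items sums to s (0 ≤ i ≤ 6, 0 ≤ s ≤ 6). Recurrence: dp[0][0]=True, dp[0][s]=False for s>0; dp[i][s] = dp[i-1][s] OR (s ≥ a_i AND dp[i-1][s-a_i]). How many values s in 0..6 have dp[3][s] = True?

5

i\s   0   1   2   3   4   5   6
  0   T   F   F   F   F   F   F
  1   T   F   T   F   F   F   F
  2   T   F   T   F   F   T   F
  3   T   F   T   F   T   T   T
  4   T   F   T   F   T   T   T
  5   T   F   T   F   T   T   T
  6   T   F   T   F   T   T   T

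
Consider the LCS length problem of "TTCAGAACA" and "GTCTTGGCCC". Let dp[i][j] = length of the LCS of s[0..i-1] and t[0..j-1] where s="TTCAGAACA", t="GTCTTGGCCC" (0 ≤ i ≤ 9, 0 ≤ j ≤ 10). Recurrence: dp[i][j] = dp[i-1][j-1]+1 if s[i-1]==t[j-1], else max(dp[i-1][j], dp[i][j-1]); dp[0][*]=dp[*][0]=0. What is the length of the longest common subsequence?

4

   ''  G  T  C  T  T  G  G  C  C  C
''  0  0  0  0  0  0  0  0  0  0  0
 T  0  0  1  1  1  1  1  1  1  1  1
 T  0  0  1  1  2  2  2  2  2  2  2
 C  0  0  1  2  2  2  2  2  3  3  3
 A  0  0  1  2  2  2  2  2  3  3  3
 G  0  1  1  2  2  2  3  3  3  3  3
 A  0  1  1  2  2  2  3  3  3  3  3
 A  0  1  1  2  2  2  3  3  3  3  3
 C  0  1  1  2  2  2  3  3  4  4  4
 A  0  1  1  2  2  2  3  3  4  4  4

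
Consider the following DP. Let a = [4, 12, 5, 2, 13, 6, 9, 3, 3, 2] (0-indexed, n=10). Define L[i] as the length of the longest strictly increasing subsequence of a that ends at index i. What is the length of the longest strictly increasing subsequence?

4

   i    0    1    2    3    4    5    6    7    8    9
a[i]    4   12    5    2   13    6    9    3    3    2
L[i]    1    2    2    1    3    3    4    2    2    1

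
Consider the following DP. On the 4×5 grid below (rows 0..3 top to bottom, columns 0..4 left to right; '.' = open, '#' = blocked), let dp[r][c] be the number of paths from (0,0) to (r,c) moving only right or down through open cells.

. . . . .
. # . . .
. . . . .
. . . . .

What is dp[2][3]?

4

r\c   0   1   2   3   4
  0   1   1   1   1   1
  1   1   0   1   2   3
  2   1   1   2   4   7
  3   1   2   4   8  15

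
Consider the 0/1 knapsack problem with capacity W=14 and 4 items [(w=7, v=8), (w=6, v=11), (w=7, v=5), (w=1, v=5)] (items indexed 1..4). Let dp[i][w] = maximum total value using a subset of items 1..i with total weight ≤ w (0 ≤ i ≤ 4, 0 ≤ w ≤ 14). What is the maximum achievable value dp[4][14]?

24

i\w   0   1   2   3   4   5   6   7   8   9  10  11  12  13  14
  0   0   0   0   0   0   0   0   0   0   0   0   0   0   0   0
  1   0   0   0   0   0   0   0   8   8   8   8   8   8   8   8
  2   0   0   0   0   0   0  11  11  11  11  11  11  11  19  19
  3   0   0   0   0   0   0  11  11  11  11  11  11  11  19  19
  4   0   5   5   5   5   5  11  16  16  16  16  16  16  19  24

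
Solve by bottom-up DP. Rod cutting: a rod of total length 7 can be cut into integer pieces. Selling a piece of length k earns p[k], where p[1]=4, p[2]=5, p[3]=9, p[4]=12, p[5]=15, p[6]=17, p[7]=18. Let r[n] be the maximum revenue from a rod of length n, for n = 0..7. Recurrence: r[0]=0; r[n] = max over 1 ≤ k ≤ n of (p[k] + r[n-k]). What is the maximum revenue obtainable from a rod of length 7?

   n    0    1    2    3    4    5    6    7
r[n]    0    4    8   12   16   20   24   28

28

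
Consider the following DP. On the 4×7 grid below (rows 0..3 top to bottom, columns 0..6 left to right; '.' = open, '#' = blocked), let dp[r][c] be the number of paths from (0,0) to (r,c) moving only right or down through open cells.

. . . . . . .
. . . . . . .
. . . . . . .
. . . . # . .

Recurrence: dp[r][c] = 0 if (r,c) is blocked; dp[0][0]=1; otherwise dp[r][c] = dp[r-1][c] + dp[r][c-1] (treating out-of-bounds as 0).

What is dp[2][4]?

r\c   0   1   2   3   4   5   6
  0   1   1   1   1   1   1   1
  1   1   2   3   4   5   6   7
  2   1   3   6  10  15  21  28
  3   1   4  10  20   0  21  49

15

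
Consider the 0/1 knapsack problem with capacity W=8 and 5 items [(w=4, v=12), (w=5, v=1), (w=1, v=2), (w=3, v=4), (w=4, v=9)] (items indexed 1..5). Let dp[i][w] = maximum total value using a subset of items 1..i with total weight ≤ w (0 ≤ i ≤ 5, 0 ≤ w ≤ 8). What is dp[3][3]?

i\w   0   1   2   3   4   5   6   7   8
  0   0   0   0   0   0   0   0   0   0
  1   0   0   0   0  12  12  12  12  12
  2   0   0   0   0  12  12  12  12  12
  3   0   2   2   2  12  14  14  14  14
  4   0   2   2   4  12  14  14  16  18
  5   0   2   2   4  12  14  14  16  21

2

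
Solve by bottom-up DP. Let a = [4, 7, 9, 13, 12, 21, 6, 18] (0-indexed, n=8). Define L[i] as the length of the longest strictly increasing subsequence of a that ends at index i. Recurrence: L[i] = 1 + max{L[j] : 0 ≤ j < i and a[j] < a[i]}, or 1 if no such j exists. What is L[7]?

5

   i    0    1    2    3    4    5    6    7
a[i]    4    7    9   13   12   21    6   18
L[i]    1    2    3    4    4    5    2    5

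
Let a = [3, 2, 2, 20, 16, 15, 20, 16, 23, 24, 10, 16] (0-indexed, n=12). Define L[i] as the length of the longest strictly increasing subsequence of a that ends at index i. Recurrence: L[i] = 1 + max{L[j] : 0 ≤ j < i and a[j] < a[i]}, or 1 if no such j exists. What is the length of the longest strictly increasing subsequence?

5

   i    0    1    2    3    4    5    6    7    8    9   10   11
a[i]    3    2    2   20   16   15   20   16   23   24   10   16
L[i]    1    1    1    2    2    2    3    3    4    5    2    3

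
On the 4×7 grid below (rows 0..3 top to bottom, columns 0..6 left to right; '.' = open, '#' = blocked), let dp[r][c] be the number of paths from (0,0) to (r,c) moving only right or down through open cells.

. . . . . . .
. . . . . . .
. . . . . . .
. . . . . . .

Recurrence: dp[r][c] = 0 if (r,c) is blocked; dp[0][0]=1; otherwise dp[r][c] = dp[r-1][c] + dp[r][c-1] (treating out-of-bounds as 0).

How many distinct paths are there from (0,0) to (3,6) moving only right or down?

84

r\c   0   1   2   3   4   5   6
  0   1   1   1   1   1   1   1
  1   1   2   3   4   5   6   7
  2   1   3   6  10  15  21  28
  3   1   4  10  20  35  56  84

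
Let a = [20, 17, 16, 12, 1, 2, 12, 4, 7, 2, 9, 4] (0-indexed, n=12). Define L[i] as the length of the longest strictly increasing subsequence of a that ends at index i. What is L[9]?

2

   i    0    1    2    3    4    5    6    7    8    9   10   11
a[i]   20   17   16   12    1    2   12    4    7    2    9    4
L[i]    1    1    1    1    1    2    3    3    4    2    5    3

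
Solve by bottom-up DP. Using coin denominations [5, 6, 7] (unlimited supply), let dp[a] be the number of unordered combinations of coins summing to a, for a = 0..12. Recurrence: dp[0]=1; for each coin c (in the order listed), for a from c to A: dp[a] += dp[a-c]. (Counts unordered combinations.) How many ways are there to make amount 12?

2

after  coin     0     1     2     3     4     5     6     7     8     9    10    11    12
          5     1     0     0     0     0     1     0     0     0     0     1     0     0
          6     1     0     0     0     0     1     1     0     0     0     1     1     1
          7     1     0     0     0     0     1     1     1     0     0     1     1     2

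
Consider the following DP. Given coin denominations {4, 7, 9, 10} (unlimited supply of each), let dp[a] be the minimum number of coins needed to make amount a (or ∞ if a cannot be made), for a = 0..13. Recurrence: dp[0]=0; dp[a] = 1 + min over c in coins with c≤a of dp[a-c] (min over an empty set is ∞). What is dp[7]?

 a  0  1  2  3  4  5  6  7  8  9 10 11 12 13
dp  0  -  -  -  1  -  -  1  2  1  1  2  3  2
(- denotes ∞ / unreachable)

1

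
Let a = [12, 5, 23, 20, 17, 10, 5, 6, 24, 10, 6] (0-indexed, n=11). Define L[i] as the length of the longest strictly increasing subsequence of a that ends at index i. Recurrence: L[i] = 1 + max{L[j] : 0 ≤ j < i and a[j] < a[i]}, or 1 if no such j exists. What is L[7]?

2

   i    0    1    2    3    4    5    6    7    8    9   10
a[i]   12    5   23   20   17   10    5    6   24   10    6
L[i]    1    1    2    2    2    2    1    2    3    3    2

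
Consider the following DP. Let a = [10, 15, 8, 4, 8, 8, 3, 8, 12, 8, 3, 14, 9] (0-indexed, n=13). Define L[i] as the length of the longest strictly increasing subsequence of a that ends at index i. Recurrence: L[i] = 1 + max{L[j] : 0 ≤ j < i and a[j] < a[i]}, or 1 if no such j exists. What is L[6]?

1

   i    0    1    2    3    4    5    6    7    8    9   10   11   12
a[i]   10   15    8    4    8    8    3    8   12    8    3   14    9
L[i]    1    2    1    1    2    2    1    2    3    2    1    4    3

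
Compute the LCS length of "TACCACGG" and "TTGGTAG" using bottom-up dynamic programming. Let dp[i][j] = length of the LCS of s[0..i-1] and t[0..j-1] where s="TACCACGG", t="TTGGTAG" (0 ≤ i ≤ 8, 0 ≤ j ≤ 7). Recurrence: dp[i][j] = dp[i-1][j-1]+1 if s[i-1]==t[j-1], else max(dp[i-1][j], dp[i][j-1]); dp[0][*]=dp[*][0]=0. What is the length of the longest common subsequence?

3

   ''  T  T  G  G  T  A  G
''  0  0  0  0  0  0  0  0
 T  0  1  1  1  1  1  1  1
 A  0  1  1  1  1  1  2  2
 C  0  1  1  1  1  1  2  2
 C  0  1  1  1  1  1  2  2
 A  0  1  1  1  1  1  2  2
 C  0  1  1  1  1  1  2  2
 G  0  1  1  2  2  2  2  3
 G  0  1  1  2  3  3  3  3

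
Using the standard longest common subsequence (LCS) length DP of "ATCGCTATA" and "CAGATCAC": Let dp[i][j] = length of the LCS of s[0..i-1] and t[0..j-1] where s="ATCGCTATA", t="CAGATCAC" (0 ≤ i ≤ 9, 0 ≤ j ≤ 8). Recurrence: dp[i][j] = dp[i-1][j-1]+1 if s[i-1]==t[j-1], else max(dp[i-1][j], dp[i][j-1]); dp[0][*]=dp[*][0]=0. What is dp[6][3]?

2

   ''  C  A  G  A  T  C  A  C
''  0  0  0  0  0  0  0  0  0
 A  0  0  1  1  1  1  1  1  1
 T  0  0  1  1  1  2  2  2  2
 C  0  1  1  1  1  2  3  3  3
 G  0  1  1  2  2  2  3  3  3
 C  0  1  1  2  2  2  3  3  4
 T  0  1  1  2  2  3  3  3  4
 A  0  1  2  2  3  3  3  4  4
 T  0  1  2  2  3  4  4  4  4
 A  0  1  2  2  3  4  4  5  5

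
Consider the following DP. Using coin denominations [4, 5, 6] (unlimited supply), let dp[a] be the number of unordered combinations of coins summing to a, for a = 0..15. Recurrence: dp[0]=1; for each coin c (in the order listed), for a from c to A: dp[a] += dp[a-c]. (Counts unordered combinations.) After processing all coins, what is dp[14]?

after  coin     0     1     2     3     4     5     6     7     8     9    10    11    12    13    14    15
          4     1     0     0     0     1     0     0     0     1     0     0     0     1     0     0     0
          5     1     0     0     0     1     1     0     0     1     1     1     0     1     1     1     1
          6     1     0     0     0     1     1     1     0     1     1     2     1     2     1     2     2

2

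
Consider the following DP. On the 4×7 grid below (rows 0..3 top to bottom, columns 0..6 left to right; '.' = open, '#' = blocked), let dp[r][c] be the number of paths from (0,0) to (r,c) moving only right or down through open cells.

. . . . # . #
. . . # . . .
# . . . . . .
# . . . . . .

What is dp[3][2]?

r\c   0   1   2   3   4   5   6
  0   1   1   1   1   0   0   0
  1   1   2   3   0   0   0   0
  2   0   2   5   5   5   5   5
  3   0   2   7  12  17  22  27

7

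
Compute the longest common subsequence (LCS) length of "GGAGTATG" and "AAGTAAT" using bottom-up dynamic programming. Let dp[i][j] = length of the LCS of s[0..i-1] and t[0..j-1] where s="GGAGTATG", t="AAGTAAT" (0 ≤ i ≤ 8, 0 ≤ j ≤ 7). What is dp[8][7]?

   ''  A  A  G  T  A  A  T
''  0  0  0  0  0  0  0  0
 G  0  0  0  1  1  1  1  1
 G  0  0  0  1  1  1  1  1
 A  0  1  1  1  1  2  2  2
 G  0  1  1  2  2  2  2  2
 T  0  1  1  2  3  3  3  3
 A  0  1  2  2  3  4  4  4
 T  0  1  2  2  3  4  4  5
 G  0  1  2  3  3  4  4  5

5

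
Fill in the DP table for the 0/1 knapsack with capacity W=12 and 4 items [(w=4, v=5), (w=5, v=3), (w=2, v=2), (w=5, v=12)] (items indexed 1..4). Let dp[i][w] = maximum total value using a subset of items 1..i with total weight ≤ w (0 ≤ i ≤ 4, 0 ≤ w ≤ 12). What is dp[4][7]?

14

i\w   0   1   2   3   4   5   6   7   8   9  10  11  12
  0   0   0   0   0   0   0   0   0   0   0   0   0   0
  1   0   0   0   0   5   5   5   5   5   5   5   5   5
  2   0   0   0   0   5   5   5   5   5   8   8   8   8
  3   0   0   2   2   5   5   7   7   7   8   8  10  10
  4   0   0   2   2   5  12  12  14  14  17  17  19  19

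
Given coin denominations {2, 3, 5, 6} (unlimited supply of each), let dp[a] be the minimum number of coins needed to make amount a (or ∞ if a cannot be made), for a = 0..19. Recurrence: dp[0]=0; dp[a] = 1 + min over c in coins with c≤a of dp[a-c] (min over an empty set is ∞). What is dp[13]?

 a  0  1  2  3  4  5  6  7  8  9 10 11 12 13 14 15 16 17 18 19
dp  0  -  1  1  2  1  1  2  2  2  2  2  2  3  3  3  3  3  3  4
(- denotes ∞ / unreachable)

3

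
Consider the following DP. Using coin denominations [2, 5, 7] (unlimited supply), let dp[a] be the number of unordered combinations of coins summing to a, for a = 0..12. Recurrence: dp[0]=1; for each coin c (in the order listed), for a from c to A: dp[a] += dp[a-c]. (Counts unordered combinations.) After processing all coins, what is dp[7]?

2

after  coin     0     1     2     3     4     5     6     7     8     9    10    11    12
          2     1     0     1     0     1     0     1     0     1     0     1     0     1
          5     1     0     1     0     1     1     1     1     1     1     2     1     2
          7     1     0     1     0     1     1     1     2     1     2     2     2     3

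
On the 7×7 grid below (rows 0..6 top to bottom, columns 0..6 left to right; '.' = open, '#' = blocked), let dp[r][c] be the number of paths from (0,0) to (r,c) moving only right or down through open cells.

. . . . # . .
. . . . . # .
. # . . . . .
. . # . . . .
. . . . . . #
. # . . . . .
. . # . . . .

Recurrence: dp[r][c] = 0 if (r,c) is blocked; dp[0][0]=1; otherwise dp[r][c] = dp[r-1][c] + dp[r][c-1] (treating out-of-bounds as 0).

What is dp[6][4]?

49

r\c   0   1   2   3   4   5   6
  0   1   1   1   1   0   0   0
  1   1   2   3   4   4   0   0
  2   1   0   3   7  11  11  11
  3   1   1   0   7  18  29  40
  4   1   2   2   9  27  56   0
  5   1   0   2  11  38  94  94
  6   1   1   0  11  49 143 237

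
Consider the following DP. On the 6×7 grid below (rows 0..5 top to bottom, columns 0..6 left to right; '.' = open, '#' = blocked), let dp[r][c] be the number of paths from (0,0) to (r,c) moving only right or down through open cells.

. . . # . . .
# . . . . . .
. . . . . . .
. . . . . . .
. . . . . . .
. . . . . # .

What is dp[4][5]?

55

r\c   0   1   2   3   4   5   6
  0   1   1   1   0   0   0   0
  1   0   1   2   2   2   2   2
  2   0   1   3   5   7   9  11
  3   0   1   4   9  16  25  36
  4   0   1   5  14  30  55  91
  5   0   1   6  20  50   0  91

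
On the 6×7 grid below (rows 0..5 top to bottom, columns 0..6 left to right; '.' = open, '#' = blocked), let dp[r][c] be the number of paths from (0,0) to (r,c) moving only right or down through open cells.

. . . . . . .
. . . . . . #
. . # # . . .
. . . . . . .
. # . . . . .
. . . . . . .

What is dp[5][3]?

13

r\c   0   1   2   3   4   5   6
  0   1   1   1   1   1   1   1
  1   1   2   3   4   5   6   0
  2   1   3   0   0   5  11  11
  3   1   4   4   4   9  20  31
  4   1   0   4   8  17  37  68
  5   1   1   5  13  30  67 135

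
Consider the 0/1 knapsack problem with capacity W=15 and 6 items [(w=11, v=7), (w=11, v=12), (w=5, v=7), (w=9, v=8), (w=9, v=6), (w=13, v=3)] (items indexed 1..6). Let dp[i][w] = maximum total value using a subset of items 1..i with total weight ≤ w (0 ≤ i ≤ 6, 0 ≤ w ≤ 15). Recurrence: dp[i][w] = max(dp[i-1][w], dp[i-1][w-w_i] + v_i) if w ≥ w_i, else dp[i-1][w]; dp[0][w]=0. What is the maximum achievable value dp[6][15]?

i\w   0   1   2   3   4   5   6   7   8   9  10  11  12  13  14  15
  0   0   0   0   0   0   0   0   0   0   0   0   0   0   0   0   0
  1   0   0   0   0   0   0   0   0   0   0   0   7   7   7   7   7
  2   0   0   0   0   0   0   0   0   0   0   0  12  12  12  12  12
  3   0   0   0   0   0   7   7   7   7   7   7  12  12  12  12  12
  4   0   0   0   0   0   7   7   7   7   8   8  12  12  12  15  15
  5   0   0   0   0   0   7   7   7   7   8   8  12  12  12  15  15
  6   0   0   0   0   0   7   7   7   7   8   8  12  12  12  15  15

15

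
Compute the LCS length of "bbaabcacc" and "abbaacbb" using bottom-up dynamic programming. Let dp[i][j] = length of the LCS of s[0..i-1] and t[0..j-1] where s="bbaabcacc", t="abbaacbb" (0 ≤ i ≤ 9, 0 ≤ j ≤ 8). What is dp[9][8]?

5

   ''  a  b  b  a  a  c  b  b
''  0  0  0  0  0  0  0  0  0
 b  0  0  1  1  1  1  1  1  1
 b  0  0  1  2  2  2  2  2  2
 a  0  1  1  2  3  3  3  3  3
 a  0  1  1  2  3  4  4  4  4
 b  0  1  2  2  3  4  4  5  5
 c  0  1  2  2  3  4  5  5  5
 a  0  1  2  2  3  4  5  5  5
 c  0  1  2  2  3  4  5  5  5
 c  0  1  2  2  3  4  5  5  5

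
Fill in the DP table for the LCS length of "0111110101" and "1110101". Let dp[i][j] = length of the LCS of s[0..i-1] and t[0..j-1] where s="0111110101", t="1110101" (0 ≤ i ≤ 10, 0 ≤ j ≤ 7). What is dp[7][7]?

5

   ''  1  1  1  0  1  0  1
''  0  0  0  0  0  0  0  0
 0  0  0  0  0  1  1  1  1
 1  0  1  1  1  1  2  2  2
 1  0  1  2  2  2  2  2  3
 1  0  1  2  3  3  3  3  3
 1  0  1  2  3  3  4  4  4
 1  0  1  2  3  3  4  4  5
 0  0  1  2  3  4  4  5  5
 1  0  1  2  3  4  5  5  6
 0  0  1  2  3  4  5  6  6
 1  0  1  2  3  4  5  6  7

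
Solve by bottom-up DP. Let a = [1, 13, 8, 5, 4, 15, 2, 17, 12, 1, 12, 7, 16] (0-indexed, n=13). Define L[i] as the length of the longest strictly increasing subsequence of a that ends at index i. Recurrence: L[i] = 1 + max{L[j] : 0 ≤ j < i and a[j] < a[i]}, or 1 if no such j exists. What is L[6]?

2

   i    0    1    2    3    4    5    6    7    8    9   10   11   12
a[i]    1   13    8    5    4   15    2   17   12    1   12    7   16
L[i]    1    2    2    2    2    3    2    4    3    1    3    3    4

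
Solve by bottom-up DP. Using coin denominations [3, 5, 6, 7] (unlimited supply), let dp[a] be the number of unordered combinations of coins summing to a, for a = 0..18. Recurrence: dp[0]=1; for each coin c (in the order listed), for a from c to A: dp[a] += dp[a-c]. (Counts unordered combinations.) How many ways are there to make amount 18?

after  coin     0     1     2     3     4     5     6     7     8     9    10    11    12    13    14    15    16    17    18
          3     1     0     0     1     0     0     1     0     0     1     0     0     1     0     0     1     0     0     1
          5     1     0     0     1     0     1     1     0     1     1     1     1     1     1     1     2     1     1     2
          6     1     0     0     1     0     1     2     0     1     2     1     2     3     1     2     4     2     3     5
          7     1     0     0     1     0     1     2     1     1     2     2     2     4     3     3     5     4     5     7

7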